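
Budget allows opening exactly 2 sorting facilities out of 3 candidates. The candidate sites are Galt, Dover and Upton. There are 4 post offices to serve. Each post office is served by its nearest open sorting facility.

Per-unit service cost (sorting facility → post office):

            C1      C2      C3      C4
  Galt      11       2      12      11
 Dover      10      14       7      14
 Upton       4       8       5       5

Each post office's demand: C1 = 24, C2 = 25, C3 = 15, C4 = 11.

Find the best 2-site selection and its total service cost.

With exactly 2 open, each post office uses its cheapest among the chosen.
{Galt, Upton}: C1→Upton 4·24=96, C2→Galt 2·25=50, C3→Upton 5·15=75, C4→Upton 5·11=55. Service cost 276.
{Dover, Upton}: service cost 426
{Galt, Dover}: service cost 516
Among all 3 size-2 choices, {Galt, Upton} is lowest.

Choose Galt and Upton; total service cost 276.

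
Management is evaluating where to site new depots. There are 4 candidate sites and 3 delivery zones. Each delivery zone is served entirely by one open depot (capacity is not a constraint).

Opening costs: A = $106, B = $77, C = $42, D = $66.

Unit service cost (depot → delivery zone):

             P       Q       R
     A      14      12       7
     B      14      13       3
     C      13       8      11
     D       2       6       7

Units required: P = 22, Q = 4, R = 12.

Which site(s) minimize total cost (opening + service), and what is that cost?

Open D only; minimum total cost 218.

For any fixed open set, each delivery zone goes to its cheapest open site; total = fixed + service.
{D}: P→D 2·22=44, Q→D 6·4=24, R→D 7·12=84. Service 152; fixed 66; total 218.
{B, D}: P→D 2·22=44, Q→D 6·4=24, R→B 3·12=36. Service 104; fixed 143; total 247.
{C, D}: service 152 + fixed 108 = 260
{A, B, C, D}: service 104 + fixed 291 = 395
No other subset beats 218.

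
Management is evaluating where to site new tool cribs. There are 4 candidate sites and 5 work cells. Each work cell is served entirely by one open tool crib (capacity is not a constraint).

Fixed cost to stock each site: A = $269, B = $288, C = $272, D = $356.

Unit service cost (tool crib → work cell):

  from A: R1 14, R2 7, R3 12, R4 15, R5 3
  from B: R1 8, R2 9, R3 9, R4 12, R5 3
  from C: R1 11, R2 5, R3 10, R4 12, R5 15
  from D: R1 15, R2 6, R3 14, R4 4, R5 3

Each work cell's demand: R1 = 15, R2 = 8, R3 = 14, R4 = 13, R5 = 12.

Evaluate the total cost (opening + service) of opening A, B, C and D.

Each work cell is assigned to its cheapest site among the open ones.
{A, B, C, D}: R1→B 8·15=120, R2→C 5·8=40, R3→B 9·14=126, R4→D 4·13=52, R5→A 3·12=36. Service 374; fixed 1185; total 1559.

Total cost: 1559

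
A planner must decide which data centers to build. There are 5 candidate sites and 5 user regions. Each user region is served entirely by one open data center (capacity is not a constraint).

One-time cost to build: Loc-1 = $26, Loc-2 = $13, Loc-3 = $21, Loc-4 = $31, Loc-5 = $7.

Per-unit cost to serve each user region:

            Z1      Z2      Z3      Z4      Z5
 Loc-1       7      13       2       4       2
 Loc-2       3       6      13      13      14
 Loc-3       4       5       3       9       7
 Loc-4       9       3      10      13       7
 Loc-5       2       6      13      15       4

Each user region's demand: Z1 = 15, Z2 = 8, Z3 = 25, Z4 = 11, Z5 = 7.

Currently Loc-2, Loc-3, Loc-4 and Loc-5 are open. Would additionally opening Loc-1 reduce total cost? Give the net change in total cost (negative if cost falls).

Current service cost with {Loc-2, Loc-3, Loc-4, Loc-5}: 256.
Adding Loc-1: each user region re-picks its cheapest; new service cost 162, saving 94.
Extra fixed cost: 26. Net change = 26 − 94 = -68.
(Totals: 328 → 260.)

Yes — net change −68 (cost falls by 68).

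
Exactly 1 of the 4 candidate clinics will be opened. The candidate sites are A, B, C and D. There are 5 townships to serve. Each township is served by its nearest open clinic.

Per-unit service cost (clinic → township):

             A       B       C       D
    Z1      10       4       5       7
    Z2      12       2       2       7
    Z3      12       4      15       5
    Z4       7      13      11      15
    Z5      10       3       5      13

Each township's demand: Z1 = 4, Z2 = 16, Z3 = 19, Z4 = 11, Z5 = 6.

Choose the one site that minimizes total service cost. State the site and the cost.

Choose B only; total service cost 285.

With exactly 1 open, each township uses its cheapest among the chosen.
{B}: Z1→B 4·4=16, Z2→B 2·16=32, Z3→B 4·19=76, Z4→B 13·11=143, Z5→B 3·6=18. Service cost 285.
{D}: service cost 478
{C}: service cost 488
Among all 4 size-1 choices, {B} is lowest.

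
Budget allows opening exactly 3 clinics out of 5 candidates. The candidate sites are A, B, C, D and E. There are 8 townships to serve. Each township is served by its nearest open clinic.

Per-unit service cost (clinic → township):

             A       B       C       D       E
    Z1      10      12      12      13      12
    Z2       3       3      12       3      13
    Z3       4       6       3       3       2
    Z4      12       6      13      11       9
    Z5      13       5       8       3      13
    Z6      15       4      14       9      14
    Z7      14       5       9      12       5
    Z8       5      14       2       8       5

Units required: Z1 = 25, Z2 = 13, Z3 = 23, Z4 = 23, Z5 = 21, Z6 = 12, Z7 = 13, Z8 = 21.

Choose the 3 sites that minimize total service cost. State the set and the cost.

Choose A, B and C; total service cost 756.

With exactly 3 open, each township uses its cheapest among the chosen.
{A, B, C}: Z1→A 10·25=250, Z2→A 3·13=39, Z3→C 3·23=69, Z4→B 6·23=138, Z5→B 5·21=105, Z6→B 4·12=48, Z7→B 5·13=65, Z8→C 2·21=42. Service cost 756.
{B, C, D}: service cost 764
{A, B, D}: service cost 777
Among all 10 size-3 choices, {A, B, C} is lowest.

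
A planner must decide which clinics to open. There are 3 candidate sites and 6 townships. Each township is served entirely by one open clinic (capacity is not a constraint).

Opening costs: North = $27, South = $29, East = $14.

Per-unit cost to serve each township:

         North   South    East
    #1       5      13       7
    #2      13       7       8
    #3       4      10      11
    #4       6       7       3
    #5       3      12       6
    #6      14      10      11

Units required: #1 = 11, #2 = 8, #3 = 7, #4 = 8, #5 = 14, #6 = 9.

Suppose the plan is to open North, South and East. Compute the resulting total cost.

Total cost: 365

Each township is assigned to its cheapest site among the open ones.
{North, South, East}: #1→North 5·11=55, #2→South 7·8=56, #3→North 4·7=28, #4→East 3·8=24, #5→North 3·14=42, #6→South 10·9=90. Service 295; fixed 70; total 365.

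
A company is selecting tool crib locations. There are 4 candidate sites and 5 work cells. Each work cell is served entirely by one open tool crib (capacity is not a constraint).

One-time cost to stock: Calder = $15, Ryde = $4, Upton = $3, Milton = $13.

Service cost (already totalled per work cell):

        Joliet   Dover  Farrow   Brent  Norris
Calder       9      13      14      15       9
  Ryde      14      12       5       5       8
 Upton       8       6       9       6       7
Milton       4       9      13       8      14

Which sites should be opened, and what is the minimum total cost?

For any fixed open set, each work cell goes to its cheapest open site; total = fixed + service.
{Ryde, Upton}: Joliet→Upton 8, Dover→Upton 6, Farrow→Ryde 5, Brent→Ryde 5, Norris→Upton 7. Service 31; fixed 7; total 38.
{Upton}: service 36 + fixed 3 = 39
{Ryde, Upton, Milton}: service 27 + fixed 20 = 47
{Calder, Ryde, Upton, Milton}: Joliet→Milton 4, Dover→Upton 6, Farrow→Ryde 5, Brent→Ryde 5, Norris→Upton 7. Service 27; fixed 35; total 62.
No other subset beats 38.

Open Ryde and Upton; minimum total cost 38.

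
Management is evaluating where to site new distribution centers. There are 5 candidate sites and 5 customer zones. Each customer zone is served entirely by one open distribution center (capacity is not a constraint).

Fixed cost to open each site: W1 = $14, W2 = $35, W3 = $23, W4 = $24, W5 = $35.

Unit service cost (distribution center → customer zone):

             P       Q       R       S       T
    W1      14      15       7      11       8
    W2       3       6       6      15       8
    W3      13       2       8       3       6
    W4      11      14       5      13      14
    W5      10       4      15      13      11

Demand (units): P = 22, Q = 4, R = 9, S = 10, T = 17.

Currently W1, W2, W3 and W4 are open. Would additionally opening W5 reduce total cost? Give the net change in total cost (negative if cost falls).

No — net change +35 (cost rises by 35).

Current service cost with {W1, W2, W3, W4}: 251.
Adding W5: each customer zone re-picks its cheapest; new service cost 251, saving 0.
Extra fixed cost: 35. Net change = 35 − 0 = 35.
(Totals: 347 → 382.)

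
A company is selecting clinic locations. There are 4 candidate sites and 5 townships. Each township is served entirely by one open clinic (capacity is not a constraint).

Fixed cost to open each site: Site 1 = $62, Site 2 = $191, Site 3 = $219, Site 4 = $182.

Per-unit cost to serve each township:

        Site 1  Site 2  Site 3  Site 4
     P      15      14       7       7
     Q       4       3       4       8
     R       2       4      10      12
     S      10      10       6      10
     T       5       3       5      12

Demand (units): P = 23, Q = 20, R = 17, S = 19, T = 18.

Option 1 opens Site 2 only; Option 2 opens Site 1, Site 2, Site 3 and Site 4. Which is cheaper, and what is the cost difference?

Option 1 is cheaper by 192.

Option 1: {Site 2}: P→Site 2 14·23=322, Q→Site 2 3·20=60, R→Site 2 4·17=68, S→Site 2 10·19=190, T→Site 2 3·18=54. Service 694; fixed 191; total 885.
Option 2: {Site 1, Site 2, Site 3, Site 4}: P→Site 3 7·23=161, Q→Site 2 3·20=60, R→Site 1 2·17=34, S→Site 3 6·19=114, T→Site 2 3·18=54. Service 423; fixed 654; total 1077.
Difference: |885 − 1077| = 192.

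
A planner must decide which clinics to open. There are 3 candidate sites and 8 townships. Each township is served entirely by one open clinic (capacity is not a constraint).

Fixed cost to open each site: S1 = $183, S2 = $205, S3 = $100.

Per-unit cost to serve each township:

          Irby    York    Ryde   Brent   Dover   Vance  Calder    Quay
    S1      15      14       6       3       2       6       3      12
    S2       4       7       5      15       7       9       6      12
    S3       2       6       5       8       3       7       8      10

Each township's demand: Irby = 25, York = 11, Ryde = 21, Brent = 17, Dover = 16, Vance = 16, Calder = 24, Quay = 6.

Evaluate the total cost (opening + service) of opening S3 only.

Each township is assigned to its cheapest site among the open ones.
{S3}: Irby→S3 2·25=50, York→S3 6·11=66, Ryde→S3 5·21=105, Brent→S3 8·17=136, Dover→S3 3·16=48, Vance→S3 7·16=112, Calder→S3 8·24=192, Quay→S3 10·6=60. Service 769; fixed 100; total 869.

Total cost: 869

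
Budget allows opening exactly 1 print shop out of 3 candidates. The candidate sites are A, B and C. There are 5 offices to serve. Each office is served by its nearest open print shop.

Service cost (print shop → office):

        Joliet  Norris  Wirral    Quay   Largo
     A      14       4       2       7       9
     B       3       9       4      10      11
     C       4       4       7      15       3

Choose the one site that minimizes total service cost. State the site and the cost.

With exactly 1 open, each office uses its cheapest among the chosen.
{C}: Joliet→C 4, Norris→C 4, Wirral→C 7, Quay→C 15, Largo→C 3. Service cost 33.
{A}: service cost 36
{B}: service cost 37
Among all 3 size-1 choices, {C} is lowest.

Choose C only; total service cost 33.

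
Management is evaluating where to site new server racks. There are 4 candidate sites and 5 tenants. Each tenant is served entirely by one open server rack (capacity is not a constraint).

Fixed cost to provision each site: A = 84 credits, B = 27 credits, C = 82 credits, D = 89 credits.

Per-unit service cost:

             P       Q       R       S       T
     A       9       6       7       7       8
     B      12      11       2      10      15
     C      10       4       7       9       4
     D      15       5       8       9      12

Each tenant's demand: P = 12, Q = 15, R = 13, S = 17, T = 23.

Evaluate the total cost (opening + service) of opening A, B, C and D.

Each tenant is assigned to its cheapest site among the open ones.
{A, B, C, D}: P→A 9·12=108, Q→C 4·15=60, R→B 2·13=26, S→A 7·17=119, T→C 4·23=92. Service 405; fixed 282; total 687.

Total cost: 687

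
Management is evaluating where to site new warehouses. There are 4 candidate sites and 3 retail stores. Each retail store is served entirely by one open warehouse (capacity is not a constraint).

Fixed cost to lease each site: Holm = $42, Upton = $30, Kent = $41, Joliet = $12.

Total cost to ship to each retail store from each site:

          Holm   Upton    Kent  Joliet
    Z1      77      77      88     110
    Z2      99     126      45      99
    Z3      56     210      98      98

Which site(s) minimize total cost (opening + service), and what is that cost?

For any fixed open set, each retail store goes to its cheapest open site; total = fixed + service.
{Holm, Kent}: Z1→Holm 77, Z2→Kent 45, Z3→Holm 56. Service 178; fixed 83; total 261.
{Kent}: Z1→Kent 88, Z2→Kent 45, Z3→Kent 98. Service 231; fixed 41; total 272.
{Holm, Kent, Joliet}: service 178 + fixed 95 = 273
{Holm, Upton, Kent, Joliet}: service 178 + fixed 125 = 303
No other subset beats 261.

Open Holm and Kent; minimum total cost 261.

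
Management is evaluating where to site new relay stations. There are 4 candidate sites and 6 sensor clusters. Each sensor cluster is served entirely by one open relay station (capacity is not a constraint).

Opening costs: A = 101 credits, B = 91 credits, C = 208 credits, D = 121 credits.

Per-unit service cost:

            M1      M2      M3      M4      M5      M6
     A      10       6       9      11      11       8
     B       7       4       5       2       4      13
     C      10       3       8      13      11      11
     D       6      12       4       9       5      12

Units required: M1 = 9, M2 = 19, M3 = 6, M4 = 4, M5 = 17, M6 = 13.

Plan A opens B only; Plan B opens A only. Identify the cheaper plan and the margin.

Plan A: {B}: M1→B 7·9=63, M2→B 4·19=76, M3→B 5·6=30, M4→B 2·4=8, M5→B 4·17=68, M6→B 13·13=169. Service 414; fixed 91; total 505.
Plan B: {A}: M1→A 10·9=90, M2→A 6·19=114, M3→A 9·6=54, M4→A 11·4=44, M5→A 11·17=187, M6→A 8·13=104. Service 593; fixed 101; total 694.
Difference: |505 − 694| = 189.

Plan A is cheaper by 189.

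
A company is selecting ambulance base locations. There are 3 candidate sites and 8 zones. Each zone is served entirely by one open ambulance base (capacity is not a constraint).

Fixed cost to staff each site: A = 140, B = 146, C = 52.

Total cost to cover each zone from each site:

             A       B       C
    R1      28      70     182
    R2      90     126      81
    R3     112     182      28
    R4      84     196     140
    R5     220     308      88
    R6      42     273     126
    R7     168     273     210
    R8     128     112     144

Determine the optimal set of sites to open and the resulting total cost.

Open A and C; minimum total cost 839.

For any fixed open set, each zone goes to its cheapest open site; total = fixed + service.
{A, C}: R1→A 28, R2→C 81, R3→C 28, R4→A 84, R5→C 88, R6→A 42, R7→A 168, R8→A 128. Service 647; fixed 192; total 839.
{A, B, C}: service 631 + fixed 338 = 969
{A}: service 872 + fixed 140 = 1012
{C}: service 999 + fixed 52 = 1051
No other subset beats 839.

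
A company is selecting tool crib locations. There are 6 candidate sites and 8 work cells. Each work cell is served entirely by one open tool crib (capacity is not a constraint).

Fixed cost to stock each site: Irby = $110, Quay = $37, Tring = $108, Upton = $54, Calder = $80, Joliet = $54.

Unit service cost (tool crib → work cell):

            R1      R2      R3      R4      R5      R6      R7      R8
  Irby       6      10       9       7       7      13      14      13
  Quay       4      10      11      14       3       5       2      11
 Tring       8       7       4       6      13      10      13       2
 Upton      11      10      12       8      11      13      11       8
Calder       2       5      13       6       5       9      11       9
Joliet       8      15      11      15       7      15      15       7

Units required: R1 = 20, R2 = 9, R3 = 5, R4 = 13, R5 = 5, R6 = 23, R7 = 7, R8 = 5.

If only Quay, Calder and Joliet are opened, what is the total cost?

Total cost: 568

Each work cell is assigned to its cheapest site among the open ones.
{Quay, Calder, Joliet}: R1→Calder 2·20=40, R2→Calder 5·9=45, R3→Quay 11·5=55, R4→Calder 6·13=78, R5→Quay 3·5=15, R6→Quay 5·23=115, R7→Quay 2·7=14, R8→Joliet 7·5=35. Service 397; fixed 171; total 568.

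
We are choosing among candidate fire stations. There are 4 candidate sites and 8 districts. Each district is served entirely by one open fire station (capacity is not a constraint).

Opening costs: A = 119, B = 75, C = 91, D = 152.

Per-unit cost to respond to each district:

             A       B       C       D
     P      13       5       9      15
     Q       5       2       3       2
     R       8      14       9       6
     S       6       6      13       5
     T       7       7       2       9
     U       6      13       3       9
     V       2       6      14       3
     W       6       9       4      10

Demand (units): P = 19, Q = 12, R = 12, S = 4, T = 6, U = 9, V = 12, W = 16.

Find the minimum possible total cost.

For any fixed open set, each district goes to its cheapest open site; total = fixed + service.
{B, C}: P→B 5·19=95, Q→B 2·12=24, R→C 9·12=108, S→B 6·4=24, T→C 2·6=12, U→C 3·9=27, V→B 6·12=72, W→C 4·16=64. Service 426; fixed 166; total 592.
{A, B}: P→B 5·19=95, Q→B 2·12=24, R→A 8·12=96, S→A 6·4=24, T→A 7·6=42, U→A 6·9=54, V→A 2·12=24, W→A 6·16=96. Service 455; fixed 194; total 649.
{A, B, C}: service 366 + fixed 285 = 651
{A, B, C, D}: service 338 + fixed 437 = 775
No other subset beats 592.

Minimum total cost: 592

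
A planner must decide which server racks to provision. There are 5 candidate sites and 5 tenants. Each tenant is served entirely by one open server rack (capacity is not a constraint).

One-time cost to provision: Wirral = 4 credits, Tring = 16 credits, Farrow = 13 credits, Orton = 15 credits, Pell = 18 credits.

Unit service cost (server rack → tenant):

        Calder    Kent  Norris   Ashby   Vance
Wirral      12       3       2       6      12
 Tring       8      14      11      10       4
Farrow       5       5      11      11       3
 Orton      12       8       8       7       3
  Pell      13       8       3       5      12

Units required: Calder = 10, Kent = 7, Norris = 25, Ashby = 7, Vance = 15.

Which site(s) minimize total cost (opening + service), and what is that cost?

For any fixed open set, each tenant goes to its cheapest open site; total = fixed + service.
{Wirral, Farrow}: Calder→Farrow 5·10=50, Kent→Wirral 3·7=21, Norris→Wirral 2·25=50, Ashby→Wirral 6·7=42, Vance→Farrow 3·15=45. Service 208; fixed 17; total 225.
{Wirral, Farrow, Pell}: Calder→Farrow 5·10=50, Kent→Wirral 3·7=21, Norris→Wirral 2·25=50, Ashby→Pell 5·7=35, Vance→Farrow 3·15=45. Service 201; fixed 35; total 236.
{Wirral, Farrow, Orton}: Calder→Farrow 5·10=50, Kent→Wirral 3·7=21, Norris→Wirral 2·25=50, Ashby→Wirral 6·7=42, Vance→Farrow 3·15=45. Service 208; fixed 32; total 240.
{Wirral, Tring, Farrow, Orton, Pell}: service 201 + fixed 66 = 267
No other subset beats 225.

Open Wirral and Farrow; minimum total cost 225.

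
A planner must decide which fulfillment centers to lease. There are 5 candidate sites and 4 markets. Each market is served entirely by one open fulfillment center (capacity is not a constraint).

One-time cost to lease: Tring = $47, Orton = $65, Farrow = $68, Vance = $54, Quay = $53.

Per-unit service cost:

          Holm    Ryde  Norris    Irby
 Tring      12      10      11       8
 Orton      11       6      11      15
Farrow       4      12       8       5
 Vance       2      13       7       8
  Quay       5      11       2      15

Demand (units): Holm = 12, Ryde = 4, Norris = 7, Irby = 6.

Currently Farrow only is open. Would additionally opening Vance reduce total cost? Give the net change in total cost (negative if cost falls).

Current service cost with {Farrow}: 182.
Adding Vance: each market re-picks its cheapest; new service cost 151, saving 31.
Extra fixed cost: 54. Net change = 54 − 31 = 23.
(Totals: 250 → 273.)

No — net change +23 (cost rises by 23).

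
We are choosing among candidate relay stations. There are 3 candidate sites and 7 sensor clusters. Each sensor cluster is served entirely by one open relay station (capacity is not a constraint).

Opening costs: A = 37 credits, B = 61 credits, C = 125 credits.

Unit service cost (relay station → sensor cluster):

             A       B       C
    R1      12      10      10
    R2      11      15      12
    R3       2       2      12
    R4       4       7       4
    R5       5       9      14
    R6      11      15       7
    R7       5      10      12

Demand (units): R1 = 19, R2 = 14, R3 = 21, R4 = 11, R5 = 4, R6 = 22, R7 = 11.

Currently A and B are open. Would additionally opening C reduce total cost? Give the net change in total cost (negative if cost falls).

No — net change +37 (cost rises by 37).

Current service cost with {A, B}: 747.
Adding C: each sensor cluster re-picks its cheapest; new service cost 659, saving 88.
Extra fixed cost: 125. Net change = 125 − 88 = 37.
(Totals: 845 → 882.)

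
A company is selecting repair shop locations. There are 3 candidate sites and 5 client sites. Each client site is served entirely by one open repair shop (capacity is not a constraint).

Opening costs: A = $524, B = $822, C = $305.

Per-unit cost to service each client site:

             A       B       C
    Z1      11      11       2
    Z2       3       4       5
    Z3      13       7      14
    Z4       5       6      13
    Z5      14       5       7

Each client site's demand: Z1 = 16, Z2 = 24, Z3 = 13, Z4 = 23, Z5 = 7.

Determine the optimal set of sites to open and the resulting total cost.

For any fixed open set, each client site goes to its cheapest open site; total = fixed + service.
{C}: Z1→C 2·16=32, Z2→C 5·24=120, Z3→C 14·13=182, Z4→C 13·23=299, Z5→C 7·7=49. Service 682; fixed 305; total 987.
{A}: service 630 + fixed 524 = 1154
{A, C}: Z1→C 2·16=32, Z2→A 3·24=72, Z3→A 13·13=169, Z4→A 5·23=115, Z5→C 7·7=49. Service 437; fixed 829; total 1266.
{A, B, C}: Z1→C 2·16=32, Z2→A 3·24=72, Z3→B 7·13=91, Z4→A 5·23=115, Z5→B 5·7=35. Service 345; fixed 1651; total 1996.
No other subset beats 987.

Open C only; minimum total cost 987.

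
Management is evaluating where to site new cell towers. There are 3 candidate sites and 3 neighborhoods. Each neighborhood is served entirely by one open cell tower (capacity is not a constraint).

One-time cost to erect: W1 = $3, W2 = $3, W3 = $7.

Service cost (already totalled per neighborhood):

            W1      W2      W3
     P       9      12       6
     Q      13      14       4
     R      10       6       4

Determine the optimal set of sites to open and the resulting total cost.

For any fixed open set, each neighborhood goes to its cheapest open site; total = fixed + service.
{W3}: P→W3 6, Q→W3 4, R→W3 4. Service 14; fixed 7; total 21.
{W1, W3}: P→W3 6, Q→W3 4, R→W3 4. Service 14; fixed 10; total 24.
{W2, W3}: P→W3 6, Q→W3 4, R→W3 4. Service 14; fixed 10; total 24.
{W1, W2, W3}: P→W3 6, Q→W3 4, R→W3 4. Service 14; fixed 13; total 27.
No other subset beats 21.

Open W3 only; minimum total cost 21.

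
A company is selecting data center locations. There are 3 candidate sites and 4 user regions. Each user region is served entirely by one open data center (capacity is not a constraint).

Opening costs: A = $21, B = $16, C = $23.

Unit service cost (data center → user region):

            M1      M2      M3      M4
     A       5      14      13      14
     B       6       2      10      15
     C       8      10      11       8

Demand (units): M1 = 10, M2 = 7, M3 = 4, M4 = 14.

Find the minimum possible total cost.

Minimum total cost: 265

For any fixed open set, each user region goes to its cheapest open site; total = fixed + service.
{B, C}: M1→B 6·10=60, M2→B 2·7=14, M3→B 10·4=40, M4→C 8·14=112. Service 226; fixed 39; total 265.
{A, B, C}: M1→A 5·10=50, M2→B 2·7=14, M3→B 10·4=40, M4→C 8·14=112. Service 216; fixed 60; total 276.
{A, C}: service 276 + fixed 44 = 320
{B}: service 324 + fixed 16 = 340
(All 7 nonempty subsets were checked; B and C is lowest.)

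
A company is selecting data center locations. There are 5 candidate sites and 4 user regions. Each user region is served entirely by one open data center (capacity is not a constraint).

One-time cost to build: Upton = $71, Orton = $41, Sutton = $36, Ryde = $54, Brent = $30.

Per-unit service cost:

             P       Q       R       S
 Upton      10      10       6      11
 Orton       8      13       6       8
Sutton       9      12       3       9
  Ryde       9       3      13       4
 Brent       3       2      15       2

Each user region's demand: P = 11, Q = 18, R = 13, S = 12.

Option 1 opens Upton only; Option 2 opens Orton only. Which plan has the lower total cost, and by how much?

Option 1: {Upton}: P→Upton 10·11=110, Q→Upton 10·18=180, R→Upton 6·13=78, S→Upton 11·12=132. Service 500; fixed 71; total 571.
Option 2: {Orton}: P→Orton 8·11=88, Q→Orton 13·18=234, R→Orton 6·13=78, S→Orton 8·12=96. Service 496; fixed 41; total 537.
Difference: |571 − 537| = 34.

Option 2 is cheaper by 34.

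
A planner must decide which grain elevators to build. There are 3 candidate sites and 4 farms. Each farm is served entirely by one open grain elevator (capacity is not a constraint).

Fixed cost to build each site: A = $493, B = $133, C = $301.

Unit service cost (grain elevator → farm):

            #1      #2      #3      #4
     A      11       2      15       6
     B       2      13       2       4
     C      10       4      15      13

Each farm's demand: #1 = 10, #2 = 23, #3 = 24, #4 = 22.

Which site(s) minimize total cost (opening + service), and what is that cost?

Open B only; minimum total cost 588.

For any fixed open set, each farm goes to its cheapest open site; total = fixed + service.
{B}: #1→B 2·10=20, #2→B 13·23=299, #3→B 2·24=48, #4→B 4·22=88. Service 455; fixed 133; total 588.
{B, C}: service 248 + fixed 434 = 682
{A, B}: #1→B 2·10=20, #2→A 2·23=46, #3→B 2·24=48, #4→B 4·22=88. Service 202; fixed 626; total 828.
{A, B, C}: #1→B 2·10=20, #2→A 2·23=46, #3→B 2·24=48, #4→B 4·22=88. Service 202; fixed 927; total 1129.
No other subset beats 588.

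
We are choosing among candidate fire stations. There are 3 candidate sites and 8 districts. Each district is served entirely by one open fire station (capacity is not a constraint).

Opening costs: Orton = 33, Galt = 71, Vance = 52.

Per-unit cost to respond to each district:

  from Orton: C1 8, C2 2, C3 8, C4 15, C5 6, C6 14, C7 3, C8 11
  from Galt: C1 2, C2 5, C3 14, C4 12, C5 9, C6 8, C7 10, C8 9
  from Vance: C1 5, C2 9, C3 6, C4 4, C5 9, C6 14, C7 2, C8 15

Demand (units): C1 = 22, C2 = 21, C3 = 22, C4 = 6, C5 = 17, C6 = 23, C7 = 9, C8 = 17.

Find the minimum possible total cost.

For any fixed open set, each district goes to its cheapest open site; total = fixed + service.
{Orton, Galt, Vance}: C1→Galt 2·22=44, C2→Orton 2·21=42, C3→Vance 6·22=132, C4→Vance 4·6=24, C5→Orton 6·17=102, C6→Galt 8·23=184, C7→Vance 2·9=18, C8→Galt 9·17=153. Service 699; fixed 156; total 855.
{Orton, Galt}: C1→Galt 2·22=44, C2→Orton 2·21=42, C3→Orton 8·22=176, C4→Galt 12·6=72, C5→Orton 6·17=102, C6→Galt 8·23=184, C7→Orton 3·9=27, C8→Galt 9·17=153. Service 800; fixed 104; total 904.
{Galt, Vance}: service 813 + fixed 123 = 936
{Orton}: C1→Orton 8·22=176, C2→Orton 2·21=42, C3→Orton 8·22=176, C4→Orton 15·6=90, C5→Orton 6·17=102, C6→Orton 14·23=322, C7→Orton 3·9=27, C8→Orton 11·17=187. Service 1122; fixed 33; total 1155.
No other subset beats 855.

Minimum total cost: 855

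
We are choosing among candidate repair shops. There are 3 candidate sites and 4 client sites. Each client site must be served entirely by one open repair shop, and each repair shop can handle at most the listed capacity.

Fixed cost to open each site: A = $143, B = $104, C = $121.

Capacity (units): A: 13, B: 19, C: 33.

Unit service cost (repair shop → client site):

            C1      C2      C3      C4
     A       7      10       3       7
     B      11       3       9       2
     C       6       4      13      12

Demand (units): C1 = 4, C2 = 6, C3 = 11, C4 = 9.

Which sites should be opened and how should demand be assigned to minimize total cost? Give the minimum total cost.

Minimum total cost: 360

Open {A, B}: C1→B 11·4=44, C2→B 3·6=18, C3→A 3·11=33, C4→B 2·9=18.
Loads: A carries 11/13, B carries 19/19. Service 113; fixed 247; total 360.
Next best feasible plan costs 420.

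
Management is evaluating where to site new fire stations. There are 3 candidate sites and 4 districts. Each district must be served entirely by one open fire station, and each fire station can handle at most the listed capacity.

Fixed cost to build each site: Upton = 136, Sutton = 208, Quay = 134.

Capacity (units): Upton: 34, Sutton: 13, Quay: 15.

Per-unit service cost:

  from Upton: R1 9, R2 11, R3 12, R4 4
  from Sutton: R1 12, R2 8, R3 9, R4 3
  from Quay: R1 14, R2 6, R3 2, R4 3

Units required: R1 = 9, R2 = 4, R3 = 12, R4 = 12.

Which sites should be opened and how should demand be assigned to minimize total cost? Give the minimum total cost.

Open {Upton, Quay}: R1→Upton 9·9=81, R2→Upton 11·4=44, R3→Quay 2·12=24, R4→Upton 4·12=48.
Loads: Upton carries 25/34, Quay carries 12/15. Service 197; fixed 270; total 467.
Next best feasible plan costs 567.

Minimum total cost: 467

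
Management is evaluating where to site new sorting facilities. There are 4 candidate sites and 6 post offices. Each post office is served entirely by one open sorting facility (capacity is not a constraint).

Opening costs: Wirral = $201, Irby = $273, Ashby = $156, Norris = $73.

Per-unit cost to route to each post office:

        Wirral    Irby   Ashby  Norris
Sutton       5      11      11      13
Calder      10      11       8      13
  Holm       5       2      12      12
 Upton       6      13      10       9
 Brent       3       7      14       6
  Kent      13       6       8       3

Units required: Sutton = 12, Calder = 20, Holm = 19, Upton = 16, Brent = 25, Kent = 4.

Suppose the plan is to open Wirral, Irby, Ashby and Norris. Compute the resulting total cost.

Each post office is assigned to its cheapest site among the open ones.
{Wirral, Irby, Ashby, Norris}: Sutton→Wirral 5·12=60, Calder→Ashby 8·20=160, Holm→Irby 2·19=38, Upton→Wirral 6·16=96, Brent→Wirral 3·25=75, Kent→Norris 3·4=12. Service 441; fixed 703; total 1144.

Total cost: 1144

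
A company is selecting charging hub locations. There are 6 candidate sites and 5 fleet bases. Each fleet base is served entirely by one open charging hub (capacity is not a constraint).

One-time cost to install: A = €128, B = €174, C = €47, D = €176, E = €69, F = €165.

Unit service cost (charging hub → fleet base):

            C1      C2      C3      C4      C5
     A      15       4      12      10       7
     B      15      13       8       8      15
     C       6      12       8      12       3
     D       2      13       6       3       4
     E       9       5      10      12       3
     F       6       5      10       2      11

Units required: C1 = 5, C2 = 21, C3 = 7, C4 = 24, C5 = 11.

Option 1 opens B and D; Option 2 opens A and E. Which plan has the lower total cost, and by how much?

Option 1: {B, D}: C1→D 2·5=10, C2→B 13·21=273, C3→D 6·7=42, C4→D 3·24=72, C5→D 4·11=44. Service 441; fixed 350; total 791.
Option 2: {A, E}: C1→E 9·5=45, C2→A 4·21=84, C3→E 10·7=70, C4→A 10·24=240, C5→E 3·11=33. Service 472; fixed 197; total 669.
Difference: |791 − 669| = 122.

Option 2 is cheaper by 122.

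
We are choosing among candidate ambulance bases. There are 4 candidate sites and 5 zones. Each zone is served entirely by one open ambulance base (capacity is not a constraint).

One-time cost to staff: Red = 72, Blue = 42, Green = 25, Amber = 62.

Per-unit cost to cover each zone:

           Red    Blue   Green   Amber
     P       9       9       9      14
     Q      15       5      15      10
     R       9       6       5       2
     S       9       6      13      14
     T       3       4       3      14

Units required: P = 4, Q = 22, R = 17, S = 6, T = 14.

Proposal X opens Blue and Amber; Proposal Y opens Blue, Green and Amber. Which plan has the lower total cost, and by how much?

Proposal X: {Blue, Amber}: P→Blue 9·4=36, Q→Blue 5·22=110, R→Amber 2·17=34, S→Blue 6·6=36, T→Blue 4·14=56. Service 272; fixed 104; total 376.
Proposal Y: {Blue, Green, Amber}: P→Blue 9·4=36, Q→Blue 5·22=110, R→Amber 2·17=34, S→Blue 6·6=36, T→Green 3·14=42. Service 258; fixed 129; total 387.
Difference: |376 − 387| = 11.

Proposal X is cheaper by 11.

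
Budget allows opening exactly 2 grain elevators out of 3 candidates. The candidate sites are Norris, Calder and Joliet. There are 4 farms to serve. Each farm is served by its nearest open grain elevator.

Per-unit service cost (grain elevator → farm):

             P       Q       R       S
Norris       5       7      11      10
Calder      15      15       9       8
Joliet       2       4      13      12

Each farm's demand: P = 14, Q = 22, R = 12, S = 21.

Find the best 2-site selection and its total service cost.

Choose Calder and Joliet; total service cost 392.

With exactly 2 open, each farm uses its cheapest among the chosen.
{Calder, Joliet}: P→Joliet 2·14=28, Q→Joliet 4·22=88, R→Calder 9·12=108, S→Calder 8·21=168. Service cost 392.
{Norris, Joliet}: service cost 458
{Norris, Calder}: service cost 500
Among all 3 size-2 choices, {Calder, Joliet} is lowest.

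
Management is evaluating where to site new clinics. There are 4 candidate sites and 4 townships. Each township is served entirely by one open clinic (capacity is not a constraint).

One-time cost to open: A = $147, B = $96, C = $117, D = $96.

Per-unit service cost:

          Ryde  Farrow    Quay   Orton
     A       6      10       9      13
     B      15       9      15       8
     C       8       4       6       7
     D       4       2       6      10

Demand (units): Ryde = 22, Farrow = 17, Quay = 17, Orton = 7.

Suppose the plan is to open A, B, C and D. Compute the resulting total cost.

Each township is assigned to its cheapest site among the open ones.
{A, B, C, D}: Ryde→D 4·22=88, Farrow→D 2·17=34, Quay→C 6·17=102, Orton→C 7·7=49. Service 273; fixed 456; total 729.

Total cost: 729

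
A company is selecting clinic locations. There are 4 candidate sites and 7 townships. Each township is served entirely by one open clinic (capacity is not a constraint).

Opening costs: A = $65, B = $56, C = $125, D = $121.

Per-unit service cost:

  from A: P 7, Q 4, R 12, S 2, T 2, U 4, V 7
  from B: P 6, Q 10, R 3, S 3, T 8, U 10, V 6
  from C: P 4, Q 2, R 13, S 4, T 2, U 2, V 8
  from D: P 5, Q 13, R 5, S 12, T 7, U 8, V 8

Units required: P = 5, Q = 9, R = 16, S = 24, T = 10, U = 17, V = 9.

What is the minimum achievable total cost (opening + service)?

For any fixed open set, each township goes to its cheapest open site; total = fixed + service.
{A, B}: P→B 6·5=30, Q→A 4·9=36, R→B 3·16=48, S→A 2·24=48, T→A 2·10=20, U→A 4·17=68, V→B 6·9=54. Service 304; fixed 121; total 425.
{B, C}: service 266 + fixed 181 = 447
{A, B, C}: service 242 + fixed 246 = 488
{A, B, C, D}: service 242 + fixed 367 = 609
No other subset beats 425.

Minimum total cost: 425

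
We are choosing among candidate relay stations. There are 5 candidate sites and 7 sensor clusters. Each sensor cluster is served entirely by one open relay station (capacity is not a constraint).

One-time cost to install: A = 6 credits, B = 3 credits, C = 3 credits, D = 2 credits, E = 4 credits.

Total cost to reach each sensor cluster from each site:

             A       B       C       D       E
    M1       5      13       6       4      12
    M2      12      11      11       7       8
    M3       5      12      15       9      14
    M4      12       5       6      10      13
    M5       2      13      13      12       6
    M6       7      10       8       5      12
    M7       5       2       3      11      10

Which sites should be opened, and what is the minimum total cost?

For any fixed open set, each sensor cluster goes to its cheapest open site; total = fixed + service.
{A, B, D}: M1→D 4, M2→D 7, M3→A 5, M4→B 5, M5→A 2, M6→D 5, M7→B 2. Service 30; fixed 11; total 41.
{A, C, D}: M1→D 4, M2→D 7, M3→A 5, M4→C 6, M5→A 2, M6→D 5, M7→C 3. Service 32; fixed 11; total 43.
{A, B, C, D}: M1→D 4, M2→D 7, M3→A 5, M4→B 5, M5→A 2, M6→D 5, M7→B 2. Service 30; fixed 14; total 44.
{A, B, C, D, E}: service 30 + fixed 18 = 48
No other subset beats 41.

Open A, B and D; minimum total cost 41.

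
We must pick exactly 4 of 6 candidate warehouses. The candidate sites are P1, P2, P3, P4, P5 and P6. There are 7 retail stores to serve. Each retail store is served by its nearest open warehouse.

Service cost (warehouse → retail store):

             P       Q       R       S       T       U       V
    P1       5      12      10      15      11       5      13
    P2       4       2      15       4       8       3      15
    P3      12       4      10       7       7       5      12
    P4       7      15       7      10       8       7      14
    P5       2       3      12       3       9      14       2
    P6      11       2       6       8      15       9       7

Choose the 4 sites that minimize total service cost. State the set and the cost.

With exactly 4 open, each retail store uses its cheapest among the chosen.
{P2, P3, P5, P6}: P→P5 2, Q→P2 2, R→P6 6, S→P5 3, T→P3 7, U→P2 3, V→P5 2. Service cost 25.
{P1, P2, P5, P6}: service cost 26
{P2, P3, P4, P5}: service cost 26
Among all 15 size-4 choices, {P2, P3, P5, P6} is lowest.

Choose P2, P3, P5 and P6; total service cost 25.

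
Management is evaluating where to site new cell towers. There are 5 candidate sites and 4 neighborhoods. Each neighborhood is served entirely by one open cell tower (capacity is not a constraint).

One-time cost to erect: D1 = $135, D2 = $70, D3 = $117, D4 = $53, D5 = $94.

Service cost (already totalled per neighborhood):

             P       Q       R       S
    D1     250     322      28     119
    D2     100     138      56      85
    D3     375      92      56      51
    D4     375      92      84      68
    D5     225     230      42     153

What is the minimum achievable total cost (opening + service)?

For any fixed open set, each neighborhood goes to its cheapest open site; total = fixed + service.
{D2, D4}: P→D2 100, Q→D4 92, R→D2 56, S→D4 68. Service 316; fixed 123; total 439.
{D2}: service 379 + fixed 70 = 449
{D2, D3}: service 299 + fixed 187 = 486
{D1, D2, D3, D4, D5}: P→D2 100, Q→D3 92, R→D1 28, S→D3 51. Service 271; fixed 469; total 740.
No other subset beats 439.

Minimum total cost: 439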